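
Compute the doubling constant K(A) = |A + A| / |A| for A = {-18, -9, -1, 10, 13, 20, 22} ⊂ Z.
K = |A + A| / |A| = 27/7

Enumerate A + A = {a + b : a, b ∈ A}. With |A| = 7, there are |A|^2 = 49 ordered sum pairs; collecting distinct values, A + A = {-36, -27, -19, -18, -10, -8, -5, -2, 1, 2, 4, 9, 11, 12, 13, 19, 20, 21, 23, 26, 30, 32, 33, 35, 40, 42, 44}, so |A + A| = 27. Thus K = 27/7. For comparison, the minimum possible |A + A| over all 7-element sets is 2·7 − 1 = 13 (so min K = 13/7), attained only by arithmetic progressions.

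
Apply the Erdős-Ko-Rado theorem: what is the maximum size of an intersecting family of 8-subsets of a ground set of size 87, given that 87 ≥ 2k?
max |F| = C(86, 7) = 5373200880

The Erdős-Ko-Rado theorem states: for n ≥ 2k, an intersecting family of k-subsets of an n-element set has size at most C(n − 1, k − 1), with equality for 'star' families {A ⊆ [n] : |A| = k, i ∈ A} (fix an element i). For n = 87, k = 8: C(86, 7) = 5373200880.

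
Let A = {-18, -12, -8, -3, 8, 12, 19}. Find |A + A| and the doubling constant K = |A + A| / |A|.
K = |A + A| / |A| = 25/7

Enumerate A + A = {a + b : a, b ∈ A}. With |A| = 7, there are |A|^2 = 49 ordered sum pairs; collecting distinct values, A + A = {-36, -30, -26, -24, -21, -20, -16, -15, -11, -10, -6, -4, 0, 1, 4, 5, 7, 9, 11, 16, 20, 24, 27, 31, 38}, so |A + A| = 25. Thus K = 25/7. For comparison, the minimum possible |A + A| over all 7-element sets is 2·7 − 1 = 13 (so min K = 13/7), attained only by arithmetic progressions.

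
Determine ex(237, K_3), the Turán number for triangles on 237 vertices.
ex(237, K_3) = ⌊237^2/4⌋ = 14042

Mantel (1907): a triangle-free graph on n vertices has at most ⌊n^2/4⌋ edges, with equality for the complete bipartite graph K_{⌊n/2⌋, ⌈n/2⌉}. For n = 237: ⌊237^2/4⌋ = ⌊56169/4⌋ = 14042. The extremal graph is K_{118, 119}, which has 118·119 = 14042 edges.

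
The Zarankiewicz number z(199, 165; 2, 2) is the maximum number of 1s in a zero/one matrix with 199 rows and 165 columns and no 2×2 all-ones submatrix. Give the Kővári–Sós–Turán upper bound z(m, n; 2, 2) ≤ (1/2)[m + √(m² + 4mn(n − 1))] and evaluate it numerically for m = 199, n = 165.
z(199, 165; 2, 2) ≤ (1/2)[199 + √(199² + 4·199·165·164)] = (1/2)[199 + √21579361] = 2422.1795

Kővári–Sós–Turán: let r_1, ..., r_199 be the row sums and z = Σ r_i the total number of 1s. Each pair of columns can share at most one row with both entries 1 (else a 2×2 all-ones block appears), so Σ_i C(r_i, 2) ≤ C(165, 2) = 13530. By convexity Σ_i C(r_i, 2) ≥ 199·C(z/199, 2) = z(z − 199)/(2·199), giving z² − 199z − 199·165·164 ≤ 0 and hence z ≤ (1/2)[199 + √(39601 + 4·5384940)] = (1/2)[199 + √21579361] ≈ (1/2)(199 + 4645.3591) = 2422.1795.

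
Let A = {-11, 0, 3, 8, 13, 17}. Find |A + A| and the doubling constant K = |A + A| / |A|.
K = |A + A| / |A| = 19/6

Enumerate A + A = {a + b : a, b ∈ A}. With |A| = 6, there are |A|^2 = 36 ordered sum pairs; collecting distinct values, A + A = {-22, -11, -8, -3, 0, 2, 3, 6, 8, 11, 13, 16, 17, 20, 21, 25, 26, 30, 34}, so |A + A| = 19. Thus K = 19/6. For comparison, the minimum possible |A + A| over all 6-element sets is 2·6 − 1 = 11 (so min K = 11/6), attained only by arithmetic progressions.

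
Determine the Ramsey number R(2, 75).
R(2, 75) = 75

R(2, k) = k for all k ≥ 2: in a 2-colouring of K_k, either some edge is red (a red K_2) or all edges are blue (a blue K_k). And K_{74} coloured all-blue has no blue K_75, so R(2, 75) > 74. Hence R(2, 75) = 75.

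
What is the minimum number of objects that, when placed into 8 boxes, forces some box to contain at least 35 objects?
n = (35 − 1)·8 + 1 = 273

By the generalised pigeonhole principle, to guarantee some box contains ≥ r objects we need more than (r − 1) · k objects total. Threshold: n = (r − 1) · k + 1. With r = 35 and k = 8: n = 34 · 8 + 1 = 272 + 1 = 273. For n = 272 = 34 · 8, we can put exactly 34 objects in every box, avoiding 35 in any single one — so 273 is tight.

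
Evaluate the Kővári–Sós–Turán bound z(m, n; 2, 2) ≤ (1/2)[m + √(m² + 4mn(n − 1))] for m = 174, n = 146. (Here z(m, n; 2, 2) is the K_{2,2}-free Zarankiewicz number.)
z(174, 146; 2, 2) ≤ (1/2)[174 + √(174² + 4·174·146·145)] = (1/2)[174 + √14764596] = 2008.2363

Kővári–Sós–Turán: let r_1, ..., r_174 be the row sums and z = Σ r_i the total number of 1s. Each pair of columns can share at most one row with both entries 1 (else a 2×2 all-ones block appears), so Σ_i C(r_i, 2) ≤ C(146, 2) = 10585. By convexity Σ_i C(r_i, 2) ≥ 174·C(z/174, 2) = z(z − 174)/(2·174), giving z² − 174z − 174·146·145 ≤ 0 and hence z ≤ (1/2)[174 + √(30276 + 4·3683580)] = (1/2)[174 + √14764596] ≈ (1/2)(174 + 3842.4726) = 2008.2363.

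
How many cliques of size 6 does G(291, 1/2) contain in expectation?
E[# K_6] = C(291, 6) · (1/2)^C(6, 2) = 800749637688 / 2^15 = 100093704711/4096 ≈ 24436939.626709

For each 6-subset S of vertices (there are C(291, 6) = 800749637688 such S), let X_S = 1 if S induces a K_6 (all C(6, 2) = 15 edges present). Then P(X_S = 1) = (1/2)^15 = 1/32768. By linearity of expectation, E[# K_6] = C(291, 6) · (1/2)^15 = 800749637688 / 32768 = 100093704711/4096 ≈ 24436939.626709.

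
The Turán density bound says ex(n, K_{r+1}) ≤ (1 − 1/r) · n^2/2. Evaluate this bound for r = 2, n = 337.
Turán density bound = (1/2) · 337^2/2 = 113569/4 ≈ 28392.25

Turán's theorem: ex(n, K_{r+1}) is achieved by the complete r-partite Turán graph T(n, r) with parts as balanced as possible, and is at most (1 − 1/r) · n^2/2. For r = 2, n = 337: the density bound is (1/2) · 113569/2 = 113569/4 ≈ 28392.25. The integer-valued extremum is e(T(337, 2)) = 28392, which is strictly less than the density bound 113569/4 since 2 ∤ 337 (the parts of T(337, 2) cannot all be equal).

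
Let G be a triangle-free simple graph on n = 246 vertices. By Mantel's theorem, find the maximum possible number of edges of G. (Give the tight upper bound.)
ex(246, K_3) = ⌊246^2/4⌋ = 15129

Mantel (1907): a triangle-free graph on n vertices has at most ⌊n^2/4⌋ edges, with equality for the complete bipartite graph K_{⌊n/2⌋, ⌈n/2⌉}. For n = 246: ⌊246^2/4⌋ = ⌊60516/4⌋ = 15129. The extremal graph is K_{123, 123}, which has 123·123 = 15129 edges.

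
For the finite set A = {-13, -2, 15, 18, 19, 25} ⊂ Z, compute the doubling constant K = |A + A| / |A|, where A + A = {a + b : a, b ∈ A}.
K = |A + A| / |A| = 21/6 = 7/2

Enumerate A + A = {a + b : a, b ∈ A}. With |A| = 6, there are |A|^2 = 36 ordered sum pairs; collecting distinct values, A + A = {-26, -15, -4, 2, 5, 6, 12, 13, 16, 17, 23, 30, 33, 34, 36, 37, 38, 40, 43, 44, 50}, so |A + A| = 21. Thus K = 21/6 = 7/2. For comparison, the minimum possible |A + A| over all 6-element sets is 2·6 − 1 = 11 (so min K = 11/6), attained only by arithmetic progressions.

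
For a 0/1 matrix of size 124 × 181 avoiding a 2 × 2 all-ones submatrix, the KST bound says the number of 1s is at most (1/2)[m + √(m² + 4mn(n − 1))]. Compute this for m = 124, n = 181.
z(124, 181; 2, 2) ≤ (1/2)[124 + √(124² + 4·124·181·180)] = (1/2)[124 + √16175056] = 2072.9112

Kővári–Sós–Turán: let r_1, ..., r_124 be the row sums and z = Σ r_i the total number of 1s. Each pair of columns can share at most one row with both entries 1 (else a 2×2 all-ones block appears), so Σ_i C(r_i, 2) ≤ C(181, 2) = 16290. By convexity Σ_i C(r_i, 2) ≥ 124·C(z/124, 2) = z(z − 124)/(2·124), giving z² − 124z − 124·181·180 ≤ 0 and hence z ≤ (1/2)[124 + √(15376 + 4·4039920)] = (1/2)[124 + √16175056] ≈ (1/2)(124 + 4021.8225) = 2072.9112.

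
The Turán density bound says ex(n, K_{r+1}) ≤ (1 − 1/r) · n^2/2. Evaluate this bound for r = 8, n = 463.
Turán density bound = (7/8) · 463^2/2 = 1500583/16 ≈ 93786.4375

Turán's theorem: ex(n, K_{r+1}) is achieved by the complete r-partite Turán graph T(n, r) with parts as balanced as possible, and is at most (1 − 1/r) · n^2/2. For r = 8, n = 463: the density bound is (7/8) · 214369/2 = 1500583/16 ≈ 93786.4375. The integer-valued extremum is e(T(463, 8)) = 93786, which is strictly less than the density bound 1500583/16 since 8 ∤ 463 (the parts of T(463, 8) cannot all be equal).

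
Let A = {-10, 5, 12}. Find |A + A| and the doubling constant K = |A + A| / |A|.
K = |A + A| / |A| = 6/3 = 2

Enumerate A + A = {a + b : a, b ∈ A}. With |A| = 3, there are |A|^2 = 9 ordered sum pairs; collecting distinct values, A + A = {-20, -5, 2, 10, 17, 24}, so |A + A| = 6. Thus K = 6/3 = 2. For comparison, the minimum possible |A + A| over all 3-element sets is 2·3 − 1 = 5 (so min K = 5/3), attained only by arithmetic progressions.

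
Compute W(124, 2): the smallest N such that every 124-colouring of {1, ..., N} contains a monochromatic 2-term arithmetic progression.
W(124, 2) = 124 + 1 = 125

A 2-term AP is any pair of integers, so a monochromatic 2-AP exists iff some colour is used at least twice. With 124 colours, the colouring i ↦ i on {1, ..., 124} uses each colour once, avoiding any monochromatic pair, so W(124, 2) > 124. For {1, ..., 125}, pigeonhole forces two integers of the same colour, which form a monochromatic 2-AP. Hence W(124, 2) = 125.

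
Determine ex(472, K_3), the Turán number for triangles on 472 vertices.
ex(472, K_3) = ⌊472^2/4⌋ = 55696

Mantel (1907): a triangle-free graph on n vertices has at most ⌊n^2/4⌋ edges, with equality for the complete bipartite graph K_{⌊n/2⌋, ⌈n/2⌉}. For n = 472: ⌊472^2/4⌋ = ⌊222784/4⌋ = 55696. The extremal graph is K_{236, 236}, which has 236·236 = 55696 edges.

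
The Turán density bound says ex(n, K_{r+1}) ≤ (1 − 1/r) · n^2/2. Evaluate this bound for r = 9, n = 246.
Turán density bound = (8/9) · 246^2/2 = 26896

Turán's theorem: ex(n, K_{r+1}) is achieved by the complete r-partite Turán graph T(n, r) with parts as balanced as possible, and is at most (1 − 1/r) · n^2/2. For r = 9, n = 246: the density bound is (8/9) · 60516/2 = 26896. The integer-valued extremum is e(T(246, 9)) = 26895, which is strictly less than the density bound 26896 since 9 ∤ 246 (the parts of T(246, 9) cannot all be equal).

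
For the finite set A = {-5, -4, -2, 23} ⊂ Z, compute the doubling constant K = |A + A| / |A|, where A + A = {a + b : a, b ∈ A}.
K = |A + A| / |A| = 10/4 = 5/2

Enumerate A + A = {a + b : a, b ∈ A}. With |A| = 4, there are |A|^2 = 16 ordered sum pairs; collecting distinct values, A + A = {-10, -9, -8, -7, -6, -4, 18, 19, 21, 46}, so |A + A| = 10. Thus K = 10/4 = 5/2. For comparison, the minimum possible |A + A| over all 4-element sets is 2·4 − 1 = 7 (so min K = 7/4), attained only by arithmetic progressions.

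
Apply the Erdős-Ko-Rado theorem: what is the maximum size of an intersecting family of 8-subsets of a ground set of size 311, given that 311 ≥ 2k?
max |F| = C(310, 7) = 50988657595920

The Erdős-Ko-Rado theorem states: for n ≥ 2k, an intersecting family of k-subsets of an n-element set has size at most C(n − 1, k − 1), with equality for 'star' families {A ⊆ [n] : |A| = k, i ∈ A} (fix an element i). For n = 311, k = 8: C(310, 7) = 50988657595920.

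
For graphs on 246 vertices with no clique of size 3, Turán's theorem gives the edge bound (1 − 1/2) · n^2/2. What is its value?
Turán density bound = (1/2) · 246^2/2 = 15129

Turán's theorem: ex(n, K_{r+1}) is achieved by the complete r-partite Turán graph T(n, r) with parts as balanced as possible, and is at most (1 − 1/r) · n^2/2. For r = 2, n = 246: the density bound is (1/2) · 60516/2 = 15129. Since 2 ∣ 246, the Turán graph T(246, 2) has parts of equal size 123, and its edge count e(T(246, 2)) = 15129 attains the density bound exactly.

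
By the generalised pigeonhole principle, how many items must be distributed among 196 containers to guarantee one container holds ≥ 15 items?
n = (15 − 1)·196 + 1 = 2745

By the generalised pigeonhole principle, to guarantee some box contains ≥ r objects we need more than (r − 1) · k objects total. Threshold: n = (r − 1) · k + 1. With r = 15 and k = 196: n = 14 · 196 + 1 = 2744 + 1 = 2745. For n = 2744 = 14 · 196, we can put exactly 14 objects in every box, avoiding 15 in any single one — so 2745 is tight.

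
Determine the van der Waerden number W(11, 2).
W(11, 2) = 11 + 1 = 12

A 2-term AP is any pair of integers, so a monochromatic 2-AP exists iff some colour is used at least twice. With 11 colours, the colouring i ↦ i on {1, ..., 11} uses each colour once, avoiding any monochromatic pair, so W(11, 2) > 11. For {1, ..., 12}, pigeonhole forces two integers of the same colour, which form a monochromatic 2-AP. Hence W(11, 2) = 12.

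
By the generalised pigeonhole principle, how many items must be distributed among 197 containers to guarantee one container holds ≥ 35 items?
n = (35 − 1)·197 + 1 = 6699

By the generalised pigeonhole principle, to guarantee some box contains ≥ r objects we need more than (r − 1) · k objects total. Threshold: n = (r − 1) · k + 1. With r = 35 and k = 197: n = 34 · 197 + 1 = 6698 + 1 = 6699. For n = 6698 = 34 · 197, we can put exactly 34 objects in every box, avoiding 35 in any single one — so 6699 is tight.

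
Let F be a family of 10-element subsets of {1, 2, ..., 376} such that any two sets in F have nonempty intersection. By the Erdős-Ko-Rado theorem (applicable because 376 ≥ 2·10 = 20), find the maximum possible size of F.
max |F| = C(375, 9) = 366866022765580250

The Erdős-Ko-Rado theorem states: for n ≥ 2k, an intersecting family of k-subsets of an n-element set has size at most C(n − 1, k − 1), with equality for 'star' families {A ⊆ [n] : |A| = k, i ∈ A} (fix an element i). For n = 376, k = 10: C(375, 9) = 366866022765580250.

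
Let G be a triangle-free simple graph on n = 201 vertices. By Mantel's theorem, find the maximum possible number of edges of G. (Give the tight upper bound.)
ex(201, K_3) = ⌊201^2/4⌋ = 10100

Mantel (1907): a triangle-free graph on n vertices has at most ⌊n^2/4⌋ edges, with equality for the complete bipartite graph K_{⌊n/2⌋, ⌈n/2⌉}. For n = 201: ⌊201^2/4⌋ = ⌊40401/4⌋ = 10100. The extremal graph is K_{100, 101}, which has 100·101 = 10100 edges.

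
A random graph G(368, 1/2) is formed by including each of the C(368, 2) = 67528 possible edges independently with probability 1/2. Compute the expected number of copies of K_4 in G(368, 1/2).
E[# K_4] = C(368, 4) · (1/2)^C(4, 2) = 751755460 / 2^6 = 187938865/16 = 11746179.0625

For each 4-subset S of vertices (there are C(368, 4) = 751755460 such S), let X_S = 1 if S induces a K_4 (all C(4, 2) = 6 edges present). Then P(X_S = 1) = (1/2)^6 = 1/64. By linearity of expectation, E[# K_4] = C(368, 4) · (1/2)^6 = 751755460 / 64 = 187938865/16 = 11746179.0625.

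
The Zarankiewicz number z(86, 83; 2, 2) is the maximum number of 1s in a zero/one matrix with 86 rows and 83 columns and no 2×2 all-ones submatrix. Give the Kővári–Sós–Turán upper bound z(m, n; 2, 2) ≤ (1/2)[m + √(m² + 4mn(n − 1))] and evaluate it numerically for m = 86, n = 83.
z(86, 83; 2, 2) ≤ (1/2)[86 + √(86² + 4·86·83·82)] = (1/2)[86 + √2348660] = 809.2669

Kővári–Sós–Turán: let r_1, ..., r_86 be the row sums and z = Σ r_i the total number of 1s. Each pair of columns can share at most one row with both entries 1 (else a 2×2 all-ones block appears), so Σ_i C(r_i, 2) ≤ C(83, 2) = 3403. By convexity Σ_i C(r_i, 2) ≥ 86·C(z/86, 2) = z(z − 86)/(2·86), giving z² − 86z − 86·83·82 ≤ 0 and hence z ≤ (1/2)[86 + √(7396 + 4·585316)] = (1/2)[86 + √2348660] ≈ (1/2)(86 + 1532.5338) = 809.2669.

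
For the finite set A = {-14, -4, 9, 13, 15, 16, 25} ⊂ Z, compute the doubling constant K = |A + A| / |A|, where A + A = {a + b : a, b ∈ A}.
K = |A + A| / |A| = 27/7

Enumerate A + A = {a + b : a, b ∈ A}. With |A| = 7, there are |A|^2 = 49 ordered sum pairs; collecting distinct values, A + A = {-28, -18, -8, -5, -1, 1, 2, 5, 9, 11, 12, 18, 21, 22, 24, 25, 26, 28, 29, 30, 31, 32, 34, 38, 40, 41, 50}, so |A + A| = 27. Thus K = 27/7. For comparison, the minimum possible |A + A| over all 7-element sets is 2·7 − 1 = 13 (so min K = 13/7), attained only by arithmetic progressions.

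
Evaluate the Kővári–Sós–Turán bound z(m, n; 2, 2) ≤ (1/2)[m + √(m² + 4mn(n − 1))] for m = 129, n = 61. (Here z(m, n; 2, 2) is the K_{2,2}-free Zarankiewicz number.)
z(129, 61; 2, 2) ≤ (1/2)[129 + √(129² + 4·129·61·60)] = (1/2)[129 + √1905201] = 754.6451

Kővári–Sós–Turán: let r_1, ..., r_129 be the row sums and z = Σ r_i the total number of 1s. Each pair of columns can share at most one row with both entries 1 (else a 2×2 all-ones block appears), so Σ_i C(r_i, 2) ≤ C(61, 2) = 1830. By convexity Σ_i C(r_i, 2) ≥ 129·C(z/129, 2) = z(z − 129)/(2·129), giving z² − 129z − 129·61·60 ≤ 0 and hence z ≤ (1/2)[129 + √(16641 + 4·472140)] = (1/2)[129 + √1905201] ≈ (1/2)(129 + 1380.2902) = 754.6451.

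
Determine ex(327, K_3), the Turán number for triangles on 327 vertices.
ex(327, K_3) = ⌊327^2/4⌋ = 26732

Mantel (1907): a triangle-free graph on n vertices has at most ⌊n^2/4⌋ edges, with equality for the complete bipartite graph K_{⌊n/2⌋, ⌈n/2⌉}. For n = 327: ⌊327^2/4⌋ = ⌊106929/4⌋ = 26732. The extremal graph is K_{163, 164}, which has 163·164 = 26732 edges.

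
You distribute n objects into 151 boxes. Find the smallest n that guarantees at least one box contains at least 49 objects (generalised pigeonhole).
n = (49 − 1)·151 + 1 = 7249

By the generalised pigeonhole principle, to guarantee some box contains ≥ r objects we need more than (r − 1) · k objects total. Threshold: n = (r − 1) · k + 1. With r = 49 and k = 151: n = 48 · 151 + 1 = 7248 + 1 = 7249. For n = 7248 = 48 · 151, we can put exactly 48 objects in every box, avoiding 49 in any single one — so 7249 is tight.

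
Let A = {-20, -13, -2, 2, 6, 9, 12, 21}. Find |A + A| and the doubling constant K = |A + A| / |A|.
K = |A + A| / |A| = 31/8

Enumerate A + A = {a + b : a, b ∈ A}. With |A| = 8, there are |A|^2 = 64 ordered sum pairs; collecting distinct values, A + A = {-40, -33, -26, -22, -18, -15, -14, -11, -8, -7, -4, -1, 0, 1, 4, 7, 8, 10, 11, 12, 14, 15, 18, 19, 21, 23, 24, 27, 30, 33, 42}, so |A + A| = 31. Thus K = 31/8. For comparison, the minimum possible |A + A| over all 8-element sets is 2·8 − 1 = 15 (so min K = 15/8), attained only by arithmetic progressions.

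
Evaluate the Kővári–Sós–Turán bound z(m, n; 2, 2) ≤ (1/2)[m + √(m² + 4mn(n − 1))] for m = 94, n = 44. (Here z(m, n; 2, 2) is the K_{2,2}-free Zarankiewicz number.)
z(94, 44; 2, 2) ≤ (1/2)[94 + √(94² + 4·94·44·43)] = (1/2)[94 + √720228] = 471.3312

Kővári–Sós–Turán: let r_1, ..., r_94 be the row sums and z = Σ r_i the total number of 1s. Each pair of columns can share at most one row with both entries 1 (else a 2×2 all-ones block appears), so Σ_i C(r_i, 2) ≤ C(44, 2) = 946. By convexity Σ_i C(r_i, 2) ≥ 94·C(z/94, 2) = z(z − 94)/(2·94), giving z² − 94z − 94·44·43 ≤ 0 and hence z ≤ (1/2)[94 + √(8836 + 4·177848)] = (1/2)[94 + √720228] ≈ (1/2)(94 + 848.6625) = 471.3312.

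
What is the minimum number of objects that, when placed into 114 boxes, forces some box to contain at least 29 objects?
n = (29 − 1)·114 + 1 = 3193

By the generalised pigeonhole principle, to guarantee some box contains ≥ r objects we need more than (r − 1) · k objects total. Threshold: n = (r − 1) · k + 1. With r = 29 and k = 114: n = 28 · 114 + 1 = 3192 + 1 = 3193. For n = 3192 = 28 · 114, we can put exactly 28 objects in every box, avoiding 29 in any single one — so 3193 is tight.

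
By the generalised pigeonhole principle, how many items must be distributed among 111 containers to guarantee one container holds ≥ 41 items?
n = (41 − 1)·111 + 1 = 4441

By the generalised pigeonhole principle, to guarantee some box contains ≥ r objects we need more than (r − 1) · k objects total. Threshold: n = (r − 1) · k + 1. With r = 41 and k = 111: n = 40 · 111 + 1 = 4440 + 1 = 4441. For n = 4440 = 40 · 111, we can put exactly 40 objects in every box, avoiding 41 in any single one — so 4441 is tight.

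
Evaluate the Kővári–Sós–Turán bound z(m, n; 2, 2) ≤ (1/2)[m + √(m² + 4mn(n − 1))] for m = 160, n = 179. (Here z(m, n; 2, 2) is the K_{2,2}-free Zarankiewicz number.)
z(160, 179; 2, 2) ≤ (1/2)[160 + √(160² + 4·160·179·178)] = (1/2)[160 + √20417280] = 2339.2742

Kővári–Sós–Turán: let r_1, ..., r_160 be the row sums and z = Σ r_i the total number of 1s. Each pair of columns can share at most one row with both entries 1 (else a 2×2 all-ones block appears), so Σ_i C(r_i, 2) ≤ C(179, 2) = 15931. By convexity Σ_i C(r_i, 2) ≥ 160·C(z/160, 2) = z(z − 160)/(2·160), giving z² − 160z − 160·179·178 ≤ 0 and hence z ≤ (1/2)[160 + √(25600 + 4·5097920)] = (1/2)[160 + √20417280] ≈ (1/2)(160 + 4518.5484) = 2339.2742.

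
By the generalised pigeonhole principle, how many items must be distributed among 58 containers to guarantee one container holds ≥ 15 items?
n = (15 − 1)·58 + 1 = 813

By the generalised pigeonhole principle, to guarantee some box contains ≥ r objects we need more than (r − 1) · k objects total. Threshold: n = (r − 1) · k + 1. With r = 15 and k = 58: n = 14 · 58 + 1 = 812 + 1 = 813. For n = 812 = 14 · 58, we can put exactly 14 objects in every box, avoiding 15 in any single one — so 813 is tight.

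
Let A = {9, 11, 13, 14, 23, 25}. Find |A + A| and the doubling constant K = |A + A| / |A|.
K = |A + A| / |A| = 18/6 = 3

Enumerate A + A = {a + b : a, b ∈ A}. With |A| = 6, there are |A|^2 = 36 ordered sum pairs; collecting distinct values, A + A = {18, 20, 22, 23, 24, 25, 26, 27, 28, 32, 34, 36, 37, 38, 39, 46, 48, 50}, so |A + A| = 18. Thus K = 18/6 = 3. For comparison, the minimum possible |A + A| over all 6-element sets is 2·6 − 1 = 11 (so min K = 11/6), attained only by arithmetic progressions.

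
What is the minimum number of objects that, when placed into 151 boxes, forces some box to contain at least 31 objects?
n = (31 − 1)·151 + 1 = 4531

By the generalised pigeonhole principle, to guarantee some box contains ≥ r objects we need more than (r − 1) · k objects total. Threshold: n = (r − 1) · k + 1. With r = 31 and k = 151: n = 30 · 151 + 1 = 4530 + 1 = 4531. For n = 4530 = 30 · 151, we can put exactly 30 objects in every box, avoiding 31 in any single one — so 4531 is tight.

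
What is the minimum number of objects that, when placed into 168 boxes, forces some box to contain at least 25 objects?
n = (25 − 1)·168 + 1 = 4033

By the generalised pigeonhole principle, to guarantee some box contains ≥ r objects we need more than (r − 1) · k objects total. Threshold: n = (r − 1) · k + 1. With r = 25 and k = 168: n = 24 · 168 + 1 = 4032 + 1 = 4033. For n = 4032 = 24 · 168, we can put exactly 24 objects in every box, avoiding 25 in any single one — so 4033 is tight.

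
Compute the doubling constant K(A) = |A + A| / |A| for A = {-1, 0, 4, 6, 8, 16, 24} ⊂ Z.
K = |A + A| / |A| = 23/7

Enumerate A + A = {a + b : a, b ∈ A}. With |A| = 7, there are |A|^2 = 49 ordered sum pairs; collecting distinct values, A + A = {-2, -1, 0, 3, 4, 5, 6, 7, 8, 10, 12, 14, 15, 16, 20, 22, 23, 24, 28, 30, 32, 40, 48}, so |A + A| = 23. Thus K = 23/7. For comparison, the minimum possible |A + A| over all 7-element sets is 2·7 − 1 = 13 (so min K = 13/7), attained only by arithmetic progressions.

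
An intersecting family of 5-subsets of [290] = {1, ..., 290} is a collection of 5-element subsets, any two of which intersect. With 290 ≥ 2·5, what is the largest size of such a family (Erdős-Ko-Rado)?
max |F| = C(289, 4) = 284660376

Erdős-Ko-Rado (1961): when n ≥ 2k, max |F| = C(n−1, k−1). The bound is attained by the star {A : i ∈ A} for any fixed i ∈ [n]. Here C(290−1, 5−1) = C(289, 4) = 284660376.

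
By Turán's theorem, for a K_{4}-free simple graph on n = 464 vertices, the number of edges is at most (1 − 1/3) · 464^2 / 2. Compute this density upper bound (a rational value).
Turán density bound = (2/3) · 464^2/2 = 215296/3 ≈ 71765.3333

Turán's theorem: ex(n, K_{r+1}) is achieved by the complete r-partite Turán graph T(n, r) with parts as balanced as possible, and is at most (1 − 1/r) · n^2/2. For r = 3, n = 464: the density bound is (2/3) · 215296/2 = 215296/3 ≈ 71765.3333. The integer-valued extremum is e(T(464, 3)) = 71765, which is strictly less than the density bound 215296/3 since 3 ∤ 464 (the parts of T(464, 3) cannot all be equal).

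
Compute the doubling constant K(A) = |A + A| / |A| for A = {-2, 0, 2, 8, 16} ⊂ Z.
K = |A + A| / |A| = 13/5

Enumerate A + A = {a + b : a, b ∈ A}. With |A| = 5, there are |A|^2 = 25 ordered sum pairs; collecting distinct values, A + A = {-4, -2, 0, 2, 4, 6, 8, 10, 14, 16, 18, 24, 32}, so |A + A| = 13. Thus K = 13/5. For comparison, the minimum possible |A + A| over all 5-element sets is 2·5 − 1 = 9 (so min K = 9/5), attained only by arithmetic progressions.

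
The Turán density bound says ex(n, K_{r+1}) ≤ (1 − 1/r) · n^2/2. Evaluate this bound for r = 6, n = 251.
Turán density bound = (5/6) · 251^2/2 = 315005/12 ≈ 26250.4167

Turán's theorem: ex(n, K_{r+1}) is achieved by the complete r-partite Turán graph T(n, r) with parts as balanced as possible, and is at most (1 − 1/r) · n^2/2. For r = 6, n = 251: the density bound is (5/6) · 63001/2 = 315005/12 ≈ 26250.4167. The integer-valued extremum is e(T(251, 6)) = 26250, which is strictly less than the density bound 315005/12 since 6 ∤ 251 (the parts of T(251, 6) cannot all be equal).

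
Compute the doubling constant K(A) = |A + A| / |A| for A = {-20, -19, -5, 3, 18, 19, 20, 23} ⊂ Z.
K = |A + A| / |A| = 32/8 = 4

Enumerate A + A = {a + b : a, b ∈ A}. With |A| = 8, there are |A|^2 = 64 ordered sum pairs; collecting distinct values, A + A = {-40, -39, -38, -25, -24, -17, -16, -10, -2, -1, 0, 1, 3, 4, 6, 13, 14, 15, 18, 21, 22, 23, 26, 36, 37, 38, 39, 40, 41, 42, 43, 46}, so |A + A| = 32. Thus K = 32/8 = 4. For comparison, the minimum possible |A + A| over all 8-element sets is 2·8 − 1 = 15 (so min K = 15/8), attained only by arithmetic progressions.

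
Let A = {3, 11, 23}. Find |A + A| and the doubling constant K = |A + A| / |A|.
K = |A + A| / |A| = 6/3 = 2

Enumerate A + A = {a + b : a, b ∈ A}. With |A| = 3, there are |A|^2 = 9 ordered sum pairs; collecting distinct values, A + A = {6, 14, 22, 26, 34, 46}, so |A + A| = 6. Thus K = 6/3 = 2. For comparison, the minimum possible |A + A| over all 3-element sets is 2·3 − 1 = 5 (so min K = 5/3), attained only by arithmetic progressions.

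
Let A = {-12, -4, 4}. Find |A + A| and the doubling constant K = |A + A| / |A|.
K = |A + A| / |A| = 5/3

Enumerate A + A = {a + b : a, b ∈ A}. With |A| = 3, there are |A|^2 = 9 ordered sum pairs; collecting distinct values, A + A = {-24, -16, -8, 0, 8}, so |A + A| = 5. Thus K = 5/3. Here |A + A| = 2|A| − 1 = 5, the minimum possible — so K = 5/3 is minimal, which holds iff A is an arithmetic progression.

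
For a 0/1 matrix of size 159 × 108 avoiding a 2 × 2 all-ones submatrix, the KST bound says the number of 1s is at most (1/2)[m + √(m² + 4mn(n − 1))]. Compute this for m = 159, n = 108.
z(159, 108; 2, 2) ≤ (1/2)[159 + √(159² + 4·159·108·107)] = (1/2)[159 + √7374897] = 1437.3381

Kővári–Sós–Turán: let r_1, ..., r_159 be the row sums and z = Σ r_i the total number of 1s. Each pair of columns can share at most one row with both entries 1 (else a 2×2 all-ones block appears), so Σ_i C(r_i, 2) ≤ C(108, 2) = 5778. By convexity Σ_i C(r_i, 2) ≥ 159·C(z/159, 2) = z(z − 159)/(2·159), giving z² − 159z − 159·108·107 ≤ 0 and hence z ≤ (1/2)[159 + √(25281 + 4·1837404)] = (1/2)[159 + √7374897] ≈ (1/2)(159 + 2715.6762) = 1437.3381.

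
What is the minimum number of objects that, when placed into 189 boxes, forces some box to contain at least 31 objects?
n = (31 − 1)·189 + 1 = 5671

By the generalised pigeonhole principle, to guarantee some box contains ≥ r objects we need more than (r − 1) · k objects total. Threshold: n = (r − 1) · k + 1. With r = 31 and k = 189: n = 30 · 189 + 1 = 5670 + 1 = 5671. For n = 5670 = 30 · 189, we can put exactly 30 objects in every box, avoiding 31 in any single one — so 5671 is tight.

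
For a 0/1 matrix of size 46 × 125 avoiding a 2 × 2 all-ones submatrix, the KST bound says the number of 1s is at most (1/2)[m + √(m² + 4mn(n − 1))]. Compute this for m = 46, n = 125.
z(46, 125; 2, 2) ≤ (1/2)[46 + √(46² + 4·46·125·124)] = (1/2)[46 + √2854116] = 867.7065

Kővári–Sós–Turán: let r_1, ..., r_46 be the row sums and z = Σ r_i the total number of 1s. Each pair of columns can share at most one row with both entries 1 (else a 2×2 all-ones block appears), so Σ_i C(r_i, 2) ≤ C(125, 2) = 7750. By convexity Σ_i C(r_i, 2) ≥ 46·C(z/46, 2) = z(z − 46)/(2·46), giving z² − 46z − 46·125·124 ≤ 0 and hence z ≤ (1/2)[46 + √(2116 + 4·713000)] = (1/2)[46 + √2854116] ≈ (1/2)(46 + 1689.4129) = 867.7065.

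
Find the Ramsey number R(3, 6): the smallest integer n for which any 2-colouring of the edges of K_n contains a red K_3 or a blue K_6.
R(3, 6) = 18

Lower bound: an explicit 2-colouring of K_{17} (typically a Paley-type or other structured construction) avoids a red K_3 and a blue K_6, showing R(3, 6) > 17.
Upper bound: the simple Erdős–Szekeres recurrence only gives R(3, 6) ≤ 20; the tight bound R(3, 6) ≤ 18 requires a sharper case analysis (or computer search) of 2-colourings of K_{18}.
Hence R(3, 6) = 18.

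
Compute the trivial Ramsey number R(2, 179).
R(2, 179) = 179

R(2, k) = k for all k ≥ 2: in a 2-colouring of K_k, either some edge is red (a red K_2) or all edges are blue (a blue K_k). And K_{178} coloured all-blue has no blue K_179, so R(2, 179) > 178. Hence R(2, 179) = 179.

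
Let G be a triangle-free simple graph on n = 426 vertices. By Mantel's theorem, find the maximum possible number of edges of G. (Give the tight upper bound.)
ex(426, K_3) = ⌊426^2/4⌋ = 45369

Mantel (1907): a triangle-free graph on n vertices has at most ⌊n^2/4⌋ edges, with equality for the complete bipartite graph K_{⌊n/2⌋, ⌈n/2⌉}. For n = 426: ⌊426^2/4⌋ = ⌊181476/4⌋ = 45369. The extremal graph is K_{213, 213}, which has 213·213 = 45369 edges.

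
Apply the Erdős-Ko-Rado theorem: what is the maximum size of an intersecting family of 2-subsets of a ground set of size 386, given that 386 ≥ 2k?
max |F| = C(385, 1) = 385

The Erdős-Ko-Rado theorem states: for n ≥ 2k, an intersecting family of k-subsets of an n-element set has size at most C(n − 1, k − 1), with equality for 'star' families {A ⊆ [n] : |A| = k, i ∈ A} (fix an element i). For n = 386, k = 2: C(385, 1) = 385.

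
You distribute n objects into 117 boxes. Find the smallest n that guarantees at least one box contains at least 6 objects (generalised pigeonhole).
n = (6 − 1)·117 + 1 = 586

By the generalised pigeonhole principle, to guarantee some box contains ≥ r objects we need more than (r − 1) · k objects total. Threshold: n = (r − 1) · k + 1. With r = 6 and k = 117: n = 5 · 117 + 1 = 585 + 1 = 586. For n = 585 = 5 · 117, we can put exactly 5 objects in every box, avoiding 6 in any single one — so 586 is tight.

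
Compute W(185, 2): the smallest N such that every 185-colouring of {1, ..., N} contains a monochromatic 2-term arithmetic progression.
W(185, 2) = 185 + 1 = 186

A 2-term AP is any pair of integers, so a monochromatic 2-AP exists iff some colour is used at least twice. With 185 colours, the colouring i ↦ i on {1, ..., 185} uses each colour once, avoiding any monochromatic pair, so W(185, 2) > 185. For {1, ..., 186}, pigeonhole forces two integers of the same colour, which form a monochromatic 2-AP. Hence W(185, 2) = 186.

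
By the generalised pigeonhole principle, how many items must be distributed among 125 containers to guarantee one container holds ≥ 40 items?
n = (40 − 1)·125 + 1 = 4876

By the generalised pigeonhole principle, to guarantee some box contains ≥ r objects we need more than (r − 1) · k objects total. Threshold: n = (r − 1) · k + 1. With r = 40 and k = 125: n = 39 · 125 + 1 = 4875 + 1 = 4876. For n = 4875 = 39 · 125, we can put exactly 39 objects in every box, avoiding 40 in any single one — so 4876 is tight.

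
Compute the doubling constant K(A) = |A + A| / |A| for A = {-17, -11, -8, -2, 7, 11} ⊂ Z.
K = |A + A| / |A| = 18/6 = 3

Enumerate A + A = {a + b : a, b ∈ A}. With |A| = 6, there are |A|^2 = 36 ordered sum pairs; collecting distinct values, A + A = {-34, -28, -25, -22, -19, -16, -13, -10, -6, -4, -1, 0, 3, 5, 9, 14, 18, 22}, so |A + A| = 18. Thus K = 18/6 = 3. For comparison, the minimum possible |A + A| over all 6-element sets is 2·6 − 1 = 11 (so min K = 11/6), attained only by arithmetic progressions.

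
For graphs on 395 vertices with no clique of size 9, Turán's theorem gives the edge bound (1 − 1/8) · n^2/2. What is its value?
Turán density bound = (7/8) · 395^2/2 = 1092175/16 ≈ 68260.9375

Turán's theorem: ex(n, K_{r+1}) is achieved by the complete r-partite Turán graph T(n, r) with parts as balanced as possible, and is at most (1 − 1/r) · n^2/2. For r = 8, n = 395: the density bound is (7/8) · 156025/2 = 1092175/16 ≈ 68260.9375. The integer-valued extremum is e(T(395, 8)) = 68260, which is strictly less than the density bound 1092175/16 since 8 ∤ 395 (the parts of T(395, 8) cannot all be equal).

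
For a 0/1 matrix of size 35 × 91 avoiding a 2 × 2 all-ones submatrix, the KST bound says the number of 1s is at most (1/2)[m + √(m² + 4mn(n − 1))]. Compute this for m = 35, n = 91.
z(35, 91; 2, 2) ≤ (1/2)[35 + √(35² + 4·35·91·90)] = (1/2)[35 + √1147825] = 553.183

Kővári–Sós–Turán: let r_1, ..., r_35 be the row sums and z = Σ r_i the total number of 1s. Each pair of columns can share at most one row with both entries 1 (else a 2×2 all-ones block appears), so Σ_i C(r_i, 2) ≤ C(91, 2) = 4095. By convexity Σ_i C(r_i, 2) ≥ 35·C(z/35, 2) = z(z − 35)/(2·35), giving z² − 35z − 35·91·90 ≤ 0 and hence z ≤ (1/2)[35 + √(1225 + 4·286650)] = (1/2)[35 + √1147825] ≈ (1/2)(35 + 1071.366) = 553.183.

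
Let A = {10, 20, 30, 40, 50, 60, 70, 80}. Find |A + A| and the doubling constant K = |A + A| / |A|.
K = |A + A| / |A| = 15/8

Enumerate A + A = {a + b : a, b ∈ A}. With |A| = 8, there are |A|^2 = 64 ordered sum pairs; collecting distinct values, A + A = {20, 30, 40, 50, 60, 70, 80, 90, 100, 110, 120, 130, 140, 150, 160}, so |A + A| = 15. Thus K = 15/8. Here |A + A| = 2|A| − 1 = 15, the minimum possible — so K = 15/8 is minimal, which holds iff A is an arithmetic progression.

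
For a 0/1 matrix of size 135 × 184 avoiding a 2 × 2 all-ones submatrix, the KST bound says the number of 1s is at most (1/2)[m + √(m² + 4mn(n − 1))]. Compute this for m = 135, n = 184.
z(135, 184; 2, 2) ≤ (1/2)[135 + √(135² + 4·135·184·183)] = (1/2)[135 + √18201105] = 2200.6377

Kővári–Sós–Turán: let r_1, ..., r_135 be the row sums and z = Σ r_i the total number of 1s. Each pair of columns can share at most one row with both entries 1 (else a 2×2 all-ones block appears), so Σ_i C(r_i, 2) ≤ C(184, 2) = 16836. By convexity Σ_i C(r_i, 2) ≥ 135·C(z/135, 2) = z(z − 135)/(2·135), giving z² − 135z − 135·184·183 ≤ 0 and hence z ≤ (1/2)[135 + √(18225 + 4·4545720)] = (1/2)[135 + √18201105] ≈ (1/2)(135 + 4266.2753) = 2200.6377.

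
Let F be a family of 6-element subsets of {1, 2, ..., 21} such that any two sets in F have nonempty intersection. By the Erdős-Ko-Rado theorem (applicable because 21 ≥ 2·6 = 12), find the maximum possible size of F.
max |F| = C(20, 5) = 15504

Erdős-Ko-Rado (1961): when n ≥ 2k, max |F| = C(n−1, k−1). The bound is attained by the star {A : i ∈ A} for any fixed i ∈ [n]. Here C(21−1, 6−1) = C(20, 5) = 15504.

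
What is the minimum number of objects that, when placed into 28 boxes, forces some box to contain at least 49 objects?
n = (49 − 1)·28 + 1 = 1345

By the generalised pigeonhole principle, to guarantee some box contains ≥ r objects we need more than (r − 1) · k objects total. Threshold: n = (r − 1) · k + 1. With r = 49 and k = 28: n = 48 · 28 + 1 = 1344 + 1 = 1345. For n = 1344 = 48 · 28, we can put exactly 48 objects in every box, avoiding 49 in any single one — so 1345 is tight.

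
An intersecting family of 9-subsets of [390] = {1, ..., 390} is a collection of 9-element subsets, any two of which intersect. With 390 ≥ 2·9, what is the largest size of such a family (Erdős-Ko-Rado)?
max |F| = C(389, 8) = 12095203060802928

The Erdős-Ko-Rado theorem states: for n ≥ 2k, an intersecting family of k-subsets of an n-element set has size at most C(n − 1, k − 1), with equality for 'star' families {A ⊆ [n] : |A| = k, i ∈ A} (fix an element i). For n = 390, k = 9: C(389, 8) = 12095203060802928.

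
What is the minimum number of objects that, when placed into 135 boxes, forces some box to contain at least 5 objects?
n = (5 − 1)·135 + 1 = 541

By the generalised pigeonhole principle, to guarantee some box contains ≥ r objects we need more than (r − 1) · k objects total. Threshold: n = (r − 1) · k + 1. With r = 5 and k = 135: n = 4 · 135 + 1 = 540 + 1 = 541. For n = 540 = 4 · 135, we can put exactly 4 objects in every box, avoiding 5 in any single one — so 541 is tight.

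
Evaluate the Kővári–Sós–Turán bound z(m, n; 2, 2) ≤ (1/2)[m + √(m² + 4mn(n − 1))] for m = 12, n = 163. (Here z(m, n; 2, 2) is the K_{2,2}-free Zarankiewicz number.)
z(12, 163; 2, 2) ≤ (1/2)[12 + √(12² + 4·12·163·162)] = (1/2)[12 + √1267632] = 568.9458

Kővári–Sós–Turán: let r_1, ..., r_12 be the row sums and z = Σ r_i the total number of 1s. Each pair of columns can share at most one row with both entries 1 (else a 2×2 all-ones block appears), so Σ_i C(r_i, 2) ≤ C(163, 2) = 13203. By convexity Σ_i C(r_i, 2) ≥ 12·C(z/12, 2) = z(z − 12)/(2·12), giving z² − 12z − 12·163·162 ≤ 0 and hence z ≤ (1/2)[12 + √(144 + 4·316872)] = (1/2)[12 + √1267632] ≈ (1/2)(12 + 1125.8916) = 568.9458.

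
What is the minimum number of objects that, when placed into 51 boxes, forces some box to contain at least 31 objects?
n = (31 − 1)·51 + 1 = 1531

By the generalised pigeonhole principle, to guarantee some box contains ≥ r objects we need more than (r − 1) · k objects total. Threshold: n = (r − 1) · k + 1. With r = 31 and k = 51: n = 30 · 51 + 1 = 1530 + 1 = 1531. For n = 1530 = 30 · 51, we can put exactly 30 objects in every box, avoiding 31 in any single one — so 1531 is tight.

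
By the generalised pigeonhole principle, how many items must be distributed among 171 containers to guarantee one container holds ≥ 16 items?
n = (16 − 1)·171 + 1 = 2566

By the generalised pigeonhole principle, to guarantee some box contains ≥ r objects we need more than (r − 1) · k objects total. Threshold: n = (r − 1) · k + 1. With r = 16 and k = 171: n = 15 · 171 + 1 = 2565 + 1 = 2566. For n = 2565 = 15 · 171, we can put exactly 15 objects in every box, avoiding 16 in any single one — so 2566 is tight.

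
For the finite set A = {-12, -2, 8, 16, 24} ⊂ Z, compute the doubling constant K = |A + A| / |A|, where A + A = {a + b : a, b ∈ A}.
K = |A + A| / |A| = 13/5

Enumerate A + A = {a + b : a, b ∈ A}. With |A| = 5, there are |A|^2 = 25 ordered sum pairs; collecting distinct values, A + A = {-24, -14, -4, 4, 6, 12, 14, 16, 22, 24, 32, 40, 48}, so |A + A| = 13. Thus K = 13/5. For comparison, the minimum possible |A + A| over all 5-element sets is 2·5 − 1 = 9 (so min K = 9/5), attained only by arithmetic progressions.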